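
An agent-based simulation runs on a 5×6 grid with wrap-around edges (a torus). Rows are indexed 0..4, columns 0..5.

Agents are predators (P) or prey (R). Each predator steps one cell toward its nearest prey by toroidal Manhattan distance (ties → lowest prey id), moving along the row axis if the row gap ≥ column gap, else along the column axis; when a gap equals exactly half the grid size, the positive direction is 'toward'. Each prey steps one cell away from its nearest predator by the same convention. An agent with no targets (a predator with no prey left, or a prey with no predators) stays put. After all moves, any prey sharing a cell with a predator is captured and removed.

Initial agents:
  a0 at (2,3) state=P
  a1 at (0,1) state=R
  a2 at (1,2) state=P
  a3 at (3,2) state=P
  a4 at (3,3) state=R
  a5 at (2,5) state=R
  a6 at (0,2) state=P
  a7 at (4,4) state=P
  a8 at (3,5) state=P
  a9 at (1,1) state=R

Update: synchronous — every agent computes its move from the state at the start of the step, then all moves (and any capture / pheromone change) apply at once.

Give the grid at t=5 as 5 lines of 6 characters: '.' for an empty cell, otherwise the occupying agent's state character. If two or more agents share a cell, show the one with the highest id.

t=1: a0@(3,3):P a1@(0,0):R a2@(1,1):P a3@(3,3):P a4@(4,3):R a5@(1,5):R a6@(0,1):P a7@(3,4):P a8@(2,5):P a9@(1,0):R
t=2: a0@(4,3):P a1@(0,5):R a2@(1,0):P a3@(4,3):P a4@(0,3):R a5@(0,5):R a6@(0,0):P a7@(4,4):P a8@(1,5):P
t=3: a0@(0,3):P a2@(0,0):P a3@(0,3):P a4@(1,3):R a6@(0,5):P a7@(0,4):P a8@(0,5):P
t=4: a0@(1,3):P a2@(0,1):P a3@(1,3):P a4@(2,3):R a6@(0,4):P a7@(1,4):P a8@(0,4):P
t=5: a0@(2,3):P a2@(1,1):P a3@(2,3):P a4@(3,3):R a6@(1,4):P a7@(2,4):P a8@(1,4):P

......
.P..P.
...PP.
...R..
......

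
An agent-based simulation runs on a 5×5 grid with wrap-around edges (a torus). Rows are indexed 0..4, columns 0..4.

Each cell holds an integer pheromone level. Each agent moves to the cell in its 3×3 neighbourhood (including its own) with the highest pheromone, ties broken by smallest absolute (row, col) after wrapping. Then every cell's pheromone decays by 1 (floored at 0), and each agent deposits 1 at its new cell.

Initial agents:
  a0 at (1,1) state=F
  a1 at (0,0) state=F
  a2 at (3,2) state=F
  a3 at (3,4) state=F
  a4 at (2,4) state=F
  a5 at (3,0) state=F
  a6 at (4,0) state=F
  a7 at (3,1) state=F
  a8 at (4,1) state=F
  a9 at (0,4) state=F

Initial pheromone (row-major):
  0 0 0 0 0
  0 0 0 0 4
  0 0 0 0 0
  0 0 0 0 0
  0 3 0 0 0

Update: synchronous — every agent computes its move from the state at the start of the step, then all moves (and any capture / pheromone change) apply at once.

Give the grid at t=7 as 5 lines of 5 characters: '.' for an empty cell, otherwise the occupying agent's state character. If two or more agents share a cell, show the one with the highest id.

t=1: a0@(0,0) a1@(1,4) a2@(4,1) a3@(2,0) a4@(1,4) a5@(4,1) a6@(4,1) a7@(4,1) a8@(4,1) a9@(1,4) | pheromone: 1 0 0 0 0 / 0 0 0 0 6 / 1 0 0 0 0 / 0 0 0 0 0 / 0 7 0 0 0
t=2: a0@(4,1) a1@(1,4) a2@(4,1) a3@(1,4) a4@(1,4) a5@(4,1) a6@(4,1) a7@(4,1) a8@(4,1) a9@(1,4) | pheromone: 0 0 0 0 0 / 0 0 0 0 9 / 0 0 0 0 0 / 0 0 0 0 0 / 0 12 0 0 0
t=3: a0@(4,1) a1@(1,4) a2@(4,1) a3@(1,4) a4@(1,4) a5@(4,1) a6@(4,1) a7@(4,1) a8@(4,1) a9@(1,4) | pheromone: 0 0 0 0 0 / 0 0 0 0 12 / 0 0 0 0 0 / 0 0 0 0 0 / 0 17 0 0 0
t=4: a0@(4,1) a1@(1,4) a2@(4,1) a3@(1,4) a4@(1,4) a5@(4,1) a6@(4,1) a7@(4,1) a8@(4,1) a9@(1,4) | pheromone: 0 0 0 0 0 / 0 0 0 0 15 / 0 0 0 0 0 / 0 0 0 0 0 / 0 22 0 0 0
t=5: a0@(4,1) a1@(1,4) a2@(4,1) a3@(1,4) a4@(1,4) a5@(4,1) a6@(4,1) a7@(4,1) a8@(4,1) a9@(1,4) | pheromone: 0 0 0 0 0 / 0 0 0 0 18 / 0 0 0 0 0 / 0 0 0 0 0 / 0 27 0 0 0
t=6: a0@(4,1) a1@(1,4) a2@(4,1) a3@(1,4) a4@(1,4) a5@(4,1) a6@(4,1) a7@(4,1) a8@(4,1) a9@(1,4) | pheromone: 0 0 0 0 0 / 0 0 0 0 21 / 0 0 0 0 0 / 0 0 0 0 0 / 0 32 0 0 0
t=7: a0@(4,1) a1@(1,4) a2@(4,1) a3@(1,4) a4@(1,4) a5@(4,1) a6@(4,1) a7@(4,1) a8@(4,1) a9@(1,4) | pheromone: 0 0 0 0 0 / 0 0 0 0 24 / 0 0 0 0 0 / 0 0 0 0 0 / 0 37 0 0 0

.....
....F
.....
.....
.F...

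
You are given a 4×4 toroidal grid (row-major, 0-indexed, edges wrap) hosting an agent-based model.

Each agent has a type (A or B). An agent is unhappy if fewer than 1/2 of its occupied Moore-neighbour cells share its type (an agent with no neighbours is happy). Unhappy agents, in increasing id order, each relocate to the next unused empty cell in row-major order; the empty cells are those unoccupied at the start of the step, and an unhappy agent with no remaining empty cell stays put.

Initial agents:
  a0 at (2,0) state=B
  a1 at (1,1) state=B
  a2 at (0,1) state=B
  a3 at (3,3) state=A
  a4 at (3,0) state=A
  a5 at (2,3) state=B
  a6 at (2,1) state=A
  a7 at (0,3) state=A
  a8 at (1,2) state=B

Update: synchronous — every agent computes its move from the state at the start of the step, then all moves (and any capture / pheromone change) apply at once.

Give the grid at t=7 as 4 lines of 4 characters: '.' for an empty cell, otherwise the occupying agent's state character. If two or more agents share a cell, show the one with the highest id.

t=1: a0@(0,0):B a1@(1,1):B a2@(0,1):B a3@(3,3):A a4@(3,0):A a5@(2,3):B a6@(0,2):A a7@(0,3):A a8@(1,2):B
t=2: a0@(1,0):B a1@(1,1):B a2@(0,1):B a3@(3,3):A a4@(1,3):A a5@(2,0):B a6@(2,1):A a7@(0,3):A a8@(1,2):B
t=3: a0@(1,0):B a1@(1,1):B a2@(0,1):B a3@(3,3):A a4@(0,0):A a5@(0,2):B a6@(2,2):A a7@(0,3):A a8@(2,3):B
t=4: a0@(1,0):B a1@(1,1):B a2@(0,1):B a3@(3,3):A a4@(1,2):A a5@(0,2):B a6@(1,3):A a7@(0,3):A a8@(2,0):B
t=5: a0@(1,0):B a1@(1,1):B a2@(0,1):B a3@(0,0):A a4@(2,1):A a5@(2,2):B a6@(2,3):A a7@(0,3):A a8@(2,0):B
t=6: a0@(0,2):B a1@(1,1):B a2@(0,1):B a3@(1,2):A a4@(1,3):A a5@(3,0):B a6@(3,1):A a7@(0,3):A a8@(2,0):B
t=7: a0@(0,0):B a1@(1,1):B a2@(0,1):B a3@(1,0):A a4@(1,3):A a5@(3,0):B a6@(2,1):A a7@(0,3):A a8@(2,0):B

BB.A
AB.A
BA..
B...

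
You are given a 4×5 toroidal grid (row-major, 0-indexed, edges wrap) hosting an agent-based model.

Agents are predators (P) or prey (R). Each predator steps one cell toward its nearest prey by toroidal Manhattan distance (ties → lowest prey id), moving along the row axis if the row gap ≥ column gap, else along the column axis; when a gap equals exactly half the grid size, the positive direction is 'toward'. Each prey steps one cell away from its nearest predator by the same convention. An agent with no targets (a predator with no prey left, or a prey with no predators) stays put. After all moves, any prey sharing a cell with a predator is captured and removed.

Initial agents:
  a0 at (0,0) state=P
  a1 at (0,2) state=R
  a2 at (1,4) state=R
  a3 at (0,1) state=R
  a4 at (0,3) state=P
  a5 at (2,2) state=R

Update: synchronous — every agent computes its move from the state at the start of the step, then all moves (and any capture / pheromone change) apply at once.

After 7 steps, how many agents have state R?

2

t=1: a0@(0,1):P a2@(2,4):R a4@(0,2):P a5@(1,2):R
t=2: a0@(1,1):P a2@(1,4):R a4@(1,2):P a5@(2,2):R
t=3: a0@(1,0):P a2@(1,3):R a4@(2,2):P a5@(3,2):R
t=4: a0@(1,4):P a2@(1,2):R a4@(3,2):P a5@(0,2):R
t=5: a0@(1,3):P a2@(1,1):R a4@(0,2):P a5@(1,2):R
t=6: a0@(1,2):P a2@(1,0):R a4@(1,2):P a5@(1,1):R
t=7: a0@(1,1):P a2@(1,4):R a4@(1,1):P a5@(1,0):R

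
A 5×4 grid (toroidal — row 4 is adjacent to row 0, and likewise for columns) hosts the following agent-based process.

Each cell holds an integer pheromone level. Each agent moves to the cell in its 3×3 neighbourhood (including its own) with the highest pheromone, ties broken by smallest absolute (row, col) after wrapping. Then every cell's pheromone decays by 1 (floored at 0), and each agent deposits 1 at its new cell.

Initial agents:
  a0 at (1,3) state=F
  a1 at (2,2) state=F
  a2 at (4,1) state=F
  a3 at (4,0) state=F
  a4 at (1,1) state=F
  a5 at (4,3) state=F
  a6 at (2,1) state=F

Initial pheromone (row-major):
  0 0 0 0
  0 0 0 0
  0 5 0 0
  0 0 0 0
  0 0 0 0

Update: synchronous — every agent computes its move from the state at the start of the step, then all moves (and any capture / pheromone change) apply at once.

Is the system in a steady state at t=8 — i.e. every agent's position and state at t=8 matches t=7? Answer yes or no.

yes

t=1: a0@(0,0) a1@(2,1) a2@(0,0) a3@(0,0) a4@(2,1) a5@(0,0) a6@(2,1) | pheromone: 4 0 0 0 / 0 0 0 0 / 0 7 0 0 / 0 0 0 0 / 0 0 0 0
t=2: a0@(0,0) a1@(2,1) a2@(0,0) a3@(0,0) a4@(2,1) a5@(0,0) a6@(2,1) | pheromone: 7 0 0 0 / 0 0 0 0 / 0 9 0 0 / 0 0 0 0 / 0 0 0 0
t=3: a0@(0,0) a1@(2,1) a2@(0,0) a3@(0,0) a4@(2,1) a5@(0,0) a6@(2,1) | pheromone: 10 0 0 0 / 0 0 0 0 / 0 11 0 0 / 0 0 0 0 / 0 0 0 0
t=4: a0@(0,0) a1@(2,1) a2@(0,0) a3@(0,0) a4@(2,1) a5@(0,0) a6@(2,1) | pheromone: 13 0 0 0 / 0 0 0 0 / 0 13 0 0 / 0 0 0 0 / 0 0 0 0
t=5: a0@(0,0) a1@(2,1) a2@(0,0) a3@(0,0) a4@(2,1) a5@(0,0) a6@(2,1) | pheromone: 16 0 0 0 / 0 0 0 0 / 0 15 0 0 / 0 0 0 0 / 0 0 0 0
t=6: a0@(0,0) a1@(2,1) a2@(0,0) a3@(0,0) a4@(2,1) a5@(0,0) a6@(2,1) | pheromone: 19 0 0 0 / 0 0 0 0 / 0 17 0 0 / 0 0 0 0 / 0 0 0 0
t=7: a0@(0,0) a1@(2,1) a2@(0,0) a3@(0,0) a4@(2,1) a5@(0,0) a6@(2,1) | pheromone: 22 0 0 0 / 0 0 0 0 / 0 19 0 0 / 0 0 0 0 / 0 0 0 0
t=8: a0@(0,0) a1@(2,1) a2@(0,0) a3@(0,0) a4@(2,1) a5@(0,0) a6@(2,1) | pheromone: 25 0 0 0 / 0 0 0 0 / 0 21 0 0 / 0 0 0 0 / 0 0 0 0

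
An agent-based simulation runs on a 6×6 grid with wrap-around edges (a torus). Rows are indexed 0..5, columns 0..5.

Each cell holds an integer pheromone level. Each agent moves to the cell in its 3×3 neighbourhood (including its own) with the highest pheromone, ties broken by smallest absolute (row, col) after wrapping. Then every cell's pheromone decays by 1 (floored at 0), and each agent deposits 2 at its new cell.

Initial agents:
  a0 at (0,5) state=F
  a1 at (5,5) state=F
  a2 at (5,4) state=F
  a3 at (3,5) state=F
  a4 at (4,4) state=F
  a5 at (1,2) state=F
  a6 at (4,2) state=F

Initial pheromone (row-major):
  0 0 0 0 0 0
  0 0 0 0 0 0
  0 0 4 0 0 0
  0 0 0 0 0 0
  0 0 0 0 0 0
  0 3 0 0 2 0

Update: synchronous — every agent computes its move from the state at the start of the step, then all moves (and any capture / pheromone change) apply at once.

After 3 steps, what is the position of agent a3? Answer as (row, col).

t=1: a0@(5,4) a1@(5,4) a2@(5,4) a3@(2,0) a4@(5,4) a5@(2,2) a6@(5,1) | pheromone: 0 0 0 0 0 0 / 0 0 0 0 0 0 / 2 0 5 0 0 0 / 0 0 0 0 0 0 / 0 0 0 0 0 0 / 0 4 0 0 9 0
t=2: a0@(5,4) a1@(5,4) a2@(5,4) a3@(2,0) a4@(5,4) a5@(2,2) a6@(5,1) | pheromone: 0 0 0 0 0 0 / 0 0 0 0 0 0 / 3 0 6 0 0 0 / 0 0 0 0 0 0 / 0 0 0 0 0 0 / 0 5 0 0 16 0
t=3: a0@(5,4) a1@(5,4) a2@(5,4) a3@(2,0) a4@(5,4) a5@(2,2) a6@(5,1) | pheromone: 0 0 0 0 0 0 / 0 0 0 0 0 0 / 4 0 7 0 0 0 / 0 0 0 0 0 0 / 0 0 0 0 0 0 / 0 6 0 0 23 0

(2, 0)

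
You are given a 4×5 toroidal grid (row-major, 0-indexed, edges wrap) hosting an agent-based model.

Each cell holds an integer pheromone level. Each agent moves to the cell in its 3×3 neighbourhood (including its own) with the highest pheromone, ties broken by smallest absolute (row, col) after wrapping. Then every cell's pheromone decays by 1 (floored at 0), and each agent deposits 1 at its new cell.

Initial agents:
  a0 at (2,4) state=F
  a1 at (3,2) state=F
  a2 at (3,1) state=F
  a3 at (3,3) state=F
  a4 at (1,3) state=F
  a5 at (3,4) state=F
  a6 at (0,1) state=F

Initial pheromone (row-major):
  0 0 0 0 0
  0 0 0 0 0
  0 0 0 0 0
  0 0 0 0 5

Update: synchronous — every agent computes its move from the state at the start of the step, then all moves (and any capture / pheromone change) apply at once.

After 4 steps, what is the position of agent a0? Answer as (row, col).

t=1: a0@(3,4) a1@(0,1) a2@(0,0) a3@(3,4) a4@(0,2) a5@(3,4) a6@(0,0) | pheromone: 2 1 1 0 0 / 0 0 0 0 0 / 0 0 0 0 0 / 0 0 0 0 7
t=2: a0@(3,4) a1@(0,0) a2@(3,4) a3@(3,4) a4@(0,1) a5@(3,4) a6@(3,4) | pheromone: 2 1 0 0 0 / 0 0 0 0 0 / 0 0 0 0 0 / 0 0 0 0 11
t=3: a0@(3,4) a1@(3,4) a2@(3,4) a3@(3,4) a4@(0,0) a5@(3,4) a6@(3,4) | pheromone: 2 0 0 0 0 / 0 0 0 0 0 / 0 0 0 0 0 / 0 0 0 0 16
t=4: a0@(3,4) a1@(3,4) a2@(3,4) a3@(3,4) a4@(3,4) a5@(3,4) a6@(3,4) | pheromone: 1 0 0 0 0 / 0 0 0 0 0 / 0 0 0 0 0 / 0 0 0 0 22

(3, 4)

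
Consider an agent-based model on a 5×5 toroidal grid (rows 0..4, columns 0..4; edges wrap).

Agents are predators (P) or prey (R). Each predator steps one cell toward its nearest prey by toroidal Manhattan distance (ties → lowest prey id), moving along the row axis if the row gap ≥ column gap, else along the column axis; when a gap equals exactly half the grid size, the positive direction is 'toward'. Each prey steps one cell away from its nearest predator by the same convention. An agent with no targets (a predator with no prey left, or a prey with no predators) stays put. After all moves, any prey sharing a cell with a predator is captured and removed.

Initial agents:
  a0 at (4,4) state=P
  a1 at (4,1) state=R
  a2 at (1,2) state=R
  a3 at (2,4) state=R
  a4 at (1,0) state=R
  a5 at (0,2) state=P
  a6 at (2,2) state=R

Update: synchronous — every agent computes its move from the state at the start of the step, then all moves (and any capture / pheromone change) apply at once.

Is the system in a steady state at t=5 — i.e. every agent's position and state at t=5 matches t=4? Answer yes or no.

no

t=1: a0@(4,0):P a1@(4,2):R a2@(2,2):R a3@(1,4):R a4@(2,0):R a5@(1,2):P a6@(3,2):R
t=2: a0@(4,1):P a1@(4,3):R a2@(3,2):R a3@(1,0):R a4@(1,0):R a5@(2,2):P a6@(4,2):R
t=3: a0@(4,2):P a1@(4,4):R a3@(2,0):R a4@(2,0):R a5@(3,2):P a6@(4,3):R
t=4: a0@(4,3):P a1@(4,0):R a3@(2,4):R a4@(2,4):R a5@(4,2):P a6@(4,4):R
t=5: a0@(4,4):P a3@(1,4):R a4@(1,4):R a5@(4,1):P a6@(4,0):R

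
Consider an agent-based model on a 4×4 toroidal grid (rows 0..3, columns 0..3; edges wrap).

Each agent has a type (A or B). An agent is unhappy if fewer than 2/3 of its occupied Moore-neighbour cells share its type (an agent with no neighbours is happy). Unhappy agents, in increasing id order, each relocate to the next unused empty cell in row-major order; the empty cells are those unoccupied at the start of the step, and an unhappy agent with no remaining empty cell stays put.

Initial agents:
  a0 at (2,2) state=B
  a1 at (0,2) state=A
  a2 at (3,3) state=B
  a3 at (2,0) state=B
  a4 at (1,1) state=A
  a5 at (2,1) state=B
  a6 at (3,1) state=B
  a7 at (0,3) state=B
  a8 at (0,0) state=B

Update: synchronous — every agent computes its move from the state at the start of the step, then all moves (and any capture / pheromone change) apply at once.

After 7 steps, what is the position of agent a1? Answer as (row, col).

t=1: a0@(2,2):B a1@(0,1):A a2@(3,3):B a3@(2,0):B a4@(1,0):A a5@(2,1):B a6@(3,1):B a7@(0,3):B a8@(0,0):B
t=2: a0@(2,2):B a1@(0,2):A a2@(3,3):B a3@(2,0):B a4@(1,1):A a5@(2,1):B a6@(3,1):B a7@(0,3):B a8@(1,2):B
t=3: a0@(2,2):B a1@(0,0):A a2@(3,3):B a3@(2,0):B a4@(0,1):A a5@(2,1):B a6@(3,1):B a7@(0,3):B a8@(1,0):B
t=4: a0@(2,2):B a1@(0,2):A a2@(3,3):B a3@(2,0):B a4@(1,1):A a5@(2,1):B a6@(1,2):B a7@(0,3):B a8@(1,3):B
t=5: a0@(2,2):B a1@(0,0):A a2@(3,3):B a3@(2,0):B a4@(0,1):A a5@(2,1):B a6@(1,2):B a7@(0,3):B a8@(1,3):B
t=6: a0@(2,2):B a1@(0,2):A a2@(3,3):B a3@(2,0):B a4@(1,0):A a5@(2,1):B a6@(1,2):B a7@(0,3):B a8@(1,3):B
t=7: a0@(2,2):B a1@(0,0):A a2@(3,3):B a3@(2,0):B a4@(0,1):A a5@(2,1):B a6@(1,2):B a7@(1,1):B a8@(1,3):B

(0, 0)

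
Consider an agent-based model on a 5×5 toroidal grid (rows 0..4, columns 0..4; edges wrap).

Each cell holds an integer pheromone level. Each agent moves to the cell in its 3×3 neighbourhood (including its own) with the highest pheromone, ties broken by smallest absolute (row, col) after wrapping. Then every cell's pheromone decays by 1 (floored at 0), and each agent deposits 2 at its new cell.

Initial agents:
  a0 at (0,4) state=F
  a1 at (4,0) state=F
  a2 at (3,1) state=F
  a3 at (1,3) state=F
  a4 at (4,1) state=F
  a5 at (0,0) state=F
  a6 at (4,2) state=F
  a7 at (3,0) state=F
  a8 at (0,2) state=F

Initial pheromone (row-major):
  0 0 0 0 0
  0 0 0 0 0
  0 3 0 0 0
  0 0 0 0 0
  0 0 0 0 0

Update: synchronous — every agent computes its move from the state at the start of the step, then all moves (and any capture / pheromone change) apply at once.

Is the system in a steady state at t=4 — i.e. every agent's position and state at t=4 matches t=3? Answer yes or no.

yes

t=1: a0@(0,0) a1@(0,0) a2@(2,1) a3@(0,2) a4@(0,0) a5@(0,0) a6@(0,1) a7@(2,1) a8@(0,1) | pheromone: 8 4 2 0 0 / 0 0 0 0 0 / 0 6 0 0 0 / 0 0 0 0 0 / 0 0 0 0 0
t=2: a0@(0,0) a1@(0,0) a2@(2,1) a3@(0,1) a4@(0,0) a5@(0,0) a6@(0,0) a7@(2,1) a8@(0,0) | pheromone: 19 5 1 0 0 / 0 0 0 0 0 / 0 9 0 0 0 / 0 0 0 0 0 / 0 0 0 0 0
t=3: a0@(0,0) a1@(0,0) a2@(2,1) a3@(0,0) a4@(0,0) a5@(0,0) a6@(0,0) a7@(2,1) a8@(0,0) | pheromone: 32 4 0 0 0 / 0 0 0 0 0 / 0 12 0 0 0 / 0 0 0 0 0 / 0 0 0 0 0
t=4: a0@(0,0) a1@(0,0) a2@(2,1) a3@(0,0) a4@(0,0) a5@(0,0) a6@(0,0) a7@(2,1) a8@(0,0) | pheromone: 45 3 0 0 0 / 0 0 0 0 0 / 0 15 0 0 0 / 0 0 0 0 0 / 0 0 0 0 0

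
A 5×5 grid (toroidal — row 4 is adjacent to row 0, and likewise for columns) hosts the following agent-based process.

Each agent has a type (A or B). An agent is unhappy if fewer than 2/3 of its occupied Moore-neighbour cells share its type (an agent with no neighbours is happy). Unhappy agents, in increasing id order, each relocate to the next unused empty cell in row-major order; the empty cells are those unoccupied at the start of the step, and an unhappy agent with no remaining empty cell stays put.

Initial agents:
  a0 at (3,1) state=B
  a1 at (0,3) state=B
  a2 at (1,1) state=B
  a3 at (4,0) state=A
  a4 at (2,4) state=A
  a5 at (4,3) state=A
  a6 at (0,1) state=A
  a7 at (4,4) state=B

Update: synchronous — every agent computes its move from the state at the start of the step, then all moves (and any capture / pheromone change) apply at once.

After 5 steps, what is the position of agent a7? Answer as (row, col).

t=1: a0@(0,0):B a1@(0,2):B a2@(0,4):B a3@(1,0):A a4@(2,4):A a5@(1,2):A a6@(1,3):A a7@(1,4):B
t=2: a0@(0,0):B a1@(0,1):B a2@(0,3):B a3@(1,1):A a4@(2,4):A a5@(2,0):A a6@(2,1):A a7@(2,2):B
t=3: a0@(0,2):B a1@(0,4):B a2@(0,3):B a3@(1,0):A a4@(2,4):A a5@(2,0):A a6@(2,1):A a7@(1,2):B
t=4: a0@(0,2):B a1@(0,0):B a2@(0,3):B a3@(1,0):A a4@(2,4):A a5@(2,0):A a6@(2,1):A a7@(1,2):B
t=5: a0@(0,2):B a1@(0,1):B a2@(0,3):B a3@(1,0):A a4@(2,4):A a5@(2,0):A a6@(2,1):A a7@(1,2):B

(1, 2)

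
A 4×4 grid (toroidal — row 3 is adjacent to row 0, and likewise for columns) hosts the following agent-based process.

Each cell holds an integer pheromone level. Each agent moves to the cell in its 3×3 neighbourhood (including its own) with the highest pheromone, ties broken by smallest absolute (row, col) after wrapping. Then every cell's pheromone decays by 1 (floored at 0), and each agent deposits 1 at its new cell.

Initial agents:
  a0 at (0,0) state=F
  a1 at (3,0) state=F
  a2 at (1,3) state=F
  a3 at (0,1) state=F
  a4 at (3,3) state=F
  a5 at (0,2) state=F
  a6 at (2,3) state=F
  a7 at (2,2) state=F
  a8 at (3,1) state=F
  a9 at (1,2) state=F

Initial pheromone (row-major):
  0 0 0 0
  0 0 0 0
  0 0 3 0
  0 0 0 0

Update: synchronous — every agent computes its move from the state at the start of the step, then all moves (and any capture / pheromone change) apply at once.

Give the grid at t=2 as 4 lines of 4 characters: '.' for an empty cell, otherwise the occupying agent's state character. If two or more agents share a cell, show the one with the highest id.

t=1: a0@(0,0) a1@(0,0) a2@(2,2) a3@(0,0) a4@(2,2) a5@(0,1) a6@(2,2) a7@(2,2) a8@(2,2) a9@(2,2) | pheromone: 3 1 0 0 / 0 0 0 0 / 0 0 8 0 / 0 0 0 0
t=2: a0@(0,0) a1@(0,0) a2@(2,2) a3@(0,0) a4@(2,2) a5@(0,0) a6@(2,2) a7@(2,2) a8@(2,2) a9@(2,2) | pheromone: 6 0 0 0 / 0 0 0 0 / 0 0 13 0 / 0 0 0 0

F...
....
..F.
....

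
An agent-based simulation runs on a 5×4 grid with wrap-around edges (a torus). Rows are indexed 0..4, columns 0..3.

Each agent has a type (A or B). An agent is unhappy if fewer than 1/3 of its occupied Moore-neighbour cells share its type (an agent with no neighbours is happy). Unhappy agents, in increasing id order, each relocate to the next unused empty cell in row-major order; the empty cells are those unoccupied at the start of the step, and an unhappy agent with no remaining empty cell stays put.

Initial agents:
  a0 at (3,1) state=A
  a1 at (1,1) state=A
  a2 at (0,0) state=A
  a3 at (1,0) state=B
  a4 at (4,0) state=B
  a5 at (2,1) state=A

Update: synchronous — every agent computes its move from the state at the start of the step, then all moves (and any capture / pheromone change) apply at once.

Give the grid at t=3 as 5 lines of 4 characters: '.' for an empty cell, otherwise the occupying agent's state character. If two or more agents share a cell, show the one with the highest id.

t=1: a0@(3,1):A a1@(1,1):A a2@(0,0):A a3@(0,1):B a4@(0,2):B a5@(2,1):A
t=2: (unchanged — steady state)

ABB.
.A..
.A..
.A..
....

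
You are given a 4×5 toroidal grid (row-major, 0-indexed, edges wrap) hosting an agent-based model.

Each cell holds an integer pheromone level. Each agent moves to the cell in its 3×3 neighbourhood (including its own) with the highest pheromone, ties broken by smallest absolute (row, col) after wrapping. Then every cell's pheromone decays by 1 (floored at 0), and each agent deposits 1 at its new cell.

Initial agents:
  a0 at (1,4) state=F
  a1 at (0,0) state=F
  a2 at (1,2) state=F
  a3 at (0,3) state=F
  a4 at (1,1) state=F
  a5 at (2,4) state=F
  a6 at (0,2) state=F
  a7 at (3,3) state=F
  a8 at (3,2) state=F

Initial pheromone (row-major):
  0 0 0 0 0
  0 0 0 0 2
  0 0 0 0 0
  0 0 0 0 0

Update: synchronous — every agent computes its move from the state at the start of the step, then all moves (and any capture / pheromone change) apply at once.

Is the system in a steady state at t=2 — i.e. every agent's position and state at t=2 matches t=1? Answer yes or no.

no

t=1: a0@(1,4) a1@(1,4) a2@(0,1) a3@(1,4) a4@(0,0) a5@(1,4) a6@(0,1) a7@(0,2) a8@(0,1) | pheromone: 1 3 1 0 0 / 0 0 0 0 5 / 0 0 0 0 0 / 0 0 0 0 0
t=2: a0@(1,4) a1@(1,4) a2@(0,1) a3@(1,4) a4@(1,4) a5@(1,4) a6@(0,1) a7@(0,1) a8@(0,1) | pheromone: 0 6 0 0 0 / 0 0 0 0 9 / 0 0 0 0 0 / 0 0 0 0 0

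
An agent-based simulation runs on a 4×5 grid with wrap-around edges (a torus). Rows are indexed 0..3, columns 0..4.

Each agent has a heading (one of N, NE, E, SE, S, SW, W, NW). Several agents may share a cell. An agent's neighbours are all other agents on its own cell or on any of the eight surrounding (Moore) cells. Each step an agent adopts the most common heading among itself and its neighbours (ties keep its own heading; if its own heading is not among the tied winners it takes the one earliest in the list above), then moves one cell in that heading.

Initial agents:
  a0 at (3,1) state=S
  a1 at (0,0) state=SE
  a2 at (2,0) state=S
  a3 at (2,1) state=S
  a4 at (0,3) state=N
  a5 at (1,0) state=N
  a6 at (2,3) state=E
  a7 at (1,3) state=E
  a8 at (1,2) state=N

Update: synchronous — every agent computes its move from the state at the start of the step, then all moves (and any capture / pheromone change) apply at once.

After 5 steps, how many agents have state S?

t=1: a0@(0,1):S a1@(1,1):SE a2@(3,0):S a3@(3,1):S a4@(3,3):N a5@(2,0):S a6@(2,4):E a7@(1,4):E a8@(0,2):N
t=2: a0@(1,1):S a1@(2,1):S a2@(0,0):S a3@(0,1):S a4@(2,3):N a5@(3,0):S a6@(2,0):E a7@(1,0):E a8@(3,2):N
t=3: a0@(2,1):S a1@(3,1):S a2@(1,0):S a3@(1,1):S a4@(1,3):N a5@(0,0):S a6@(3,0):S a7@(2,0):S a8@(2,2):N
t=4: a0@(3,1):S a1@(0,1):S a2@(2,0):S a3@(2,1):S a4@(0,3):N a5@(1,0):S a6@(0,0):S a7@(3,0):S a8@(3,2):S
t=5: a0@(0,1):S a1@(1,1):S a2@(3,0):S a3@(3,1):S a4@(3,3):N a5@(2,0):S a6@(1,0):S a7@(0,0):S a8@(0,2):S

8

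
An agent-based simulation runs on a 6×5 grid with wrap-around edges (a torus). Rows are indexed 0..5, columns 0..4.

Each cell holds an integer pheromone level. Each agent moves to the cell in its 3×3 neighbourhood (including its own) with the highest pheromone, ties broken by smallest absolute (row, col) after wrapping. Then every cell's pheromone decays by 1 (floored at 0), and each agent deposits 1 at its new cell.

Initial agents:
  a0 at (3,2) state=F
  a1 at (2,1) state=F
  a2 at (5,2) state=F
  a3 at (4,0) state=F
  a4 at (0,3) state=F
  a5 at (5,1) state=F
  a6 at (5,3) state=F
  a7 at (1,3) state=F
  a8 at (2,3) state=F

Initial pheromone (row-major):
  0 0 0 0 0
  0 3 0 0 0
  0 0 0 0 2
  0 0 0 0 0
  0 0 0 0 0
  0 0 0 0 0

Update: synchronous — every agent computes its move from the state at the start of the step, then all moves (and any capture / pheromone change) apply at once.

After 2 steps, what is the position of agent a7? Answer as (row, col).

(2, 4)

t=1: a0@(2,1) a1@(1,1) a2@(0,1) a3@(3,0) a4@(0,2) a5@(0,0) a6@(0,2) a7@(2,4) a8@(2,4) | pheromone: 1 1 2 0 0 / 0 3 0 0 0 / 0 1 0 0 3 / 1 0 0 0 0 / 0 0 0 0 0 / 0 0 0 0 0
t=2: a0@(1,1) a1@(1,1) a2@(1,1) a3@(2,4) a4@(1,1) a5@(1,1) a6@(1,1) a7@(2,4) a8@(2,4) | pheromone: 0 0 1 0 0 / 0 8 0 0 0 / 0 0 0 0 5 / 0 0 0 0 0 / 0 0 0 0 0 / 0 0 0 0 0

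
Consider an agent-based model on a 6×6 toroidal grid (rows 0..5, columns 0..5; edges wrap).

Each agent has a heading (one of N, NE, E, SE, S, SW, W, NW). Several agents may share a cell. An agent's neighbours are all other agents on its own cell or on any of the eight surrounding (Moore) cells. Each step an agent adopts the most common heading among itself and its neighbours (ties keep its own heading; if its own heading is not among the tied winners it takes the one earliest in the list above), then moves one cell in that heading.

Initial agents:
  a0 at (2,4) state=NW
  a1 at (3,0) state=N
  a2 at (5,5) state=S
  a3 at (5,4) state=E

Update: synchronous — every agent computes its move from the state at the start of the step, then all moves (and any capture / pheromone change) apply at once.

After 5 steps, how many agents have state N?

1

t=1: a0@(1,3):NW a1@(2,0):N a2@(0,5):S a3@(5,5):E
t=2: a0@(0,2):NW a1@(1,0):N a2@(1,5):S a3@(5,0):E
t=3: a0@(5,1):NW a1@(0,0):N a2@(2,5):S a3@(5,1):E
t=4: a0@(4,0):NW a1@(5,0):N a2@(3,5):S a3@(5,2):E
t=5: a0@(3,5):NW a1@(4,0):N a2@(4,5):S a3@(5,3):E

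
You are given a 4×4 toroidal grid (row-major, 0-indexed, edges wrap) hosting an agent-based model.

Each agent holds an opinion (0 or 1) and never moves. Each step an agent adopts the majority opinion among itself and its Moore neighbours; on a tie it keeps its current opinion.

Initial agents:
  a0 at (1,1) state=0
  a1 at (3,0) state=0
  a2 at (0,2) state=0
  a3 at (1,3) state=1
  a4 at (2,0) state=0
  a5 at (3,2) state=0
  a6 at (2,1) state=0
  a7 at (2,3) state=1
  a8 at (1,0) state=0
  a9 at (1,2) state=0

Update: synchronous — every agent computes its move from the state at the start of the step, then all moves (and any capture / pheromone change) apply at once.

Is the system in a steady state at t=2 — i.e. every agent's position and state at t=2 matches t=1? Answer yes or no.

t=1: a0@(1,1):0 a1@(3,0):0 a2@(0,2):0 a3@(1,3):0 a4@(2,0):0 a5@(3,2):0 a6@(2,1):0 a7@(2,3):0 a8@(1,0):0 a9@(1,2):0
t=2: (unchanged — steady state)

yes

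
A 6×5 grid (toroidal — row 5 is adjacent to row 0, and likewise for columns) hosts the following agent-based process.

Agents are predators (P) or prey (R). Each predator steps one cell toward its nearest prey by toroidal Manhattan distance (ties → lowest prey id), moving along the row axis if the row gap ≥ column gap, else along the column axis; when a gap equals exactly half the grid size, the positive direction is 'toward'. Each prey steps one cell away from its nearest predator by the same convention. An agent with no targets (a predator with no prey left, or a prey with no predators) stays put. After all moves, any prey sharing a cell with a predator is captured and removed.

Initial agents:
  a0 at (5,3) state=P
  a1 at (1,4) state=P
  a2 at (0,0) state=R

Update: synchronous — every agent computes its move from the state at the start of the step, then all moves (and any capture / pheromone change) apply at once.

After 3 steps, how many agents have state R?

1

t=1: a0@(5,4):P a1@(0,4):P a2@(5,0):R
t=2: a0@(5,0):P a1@(5,4):P a2@(5,1):R
t=3: a0@(5,1):P a1@(5,0):P a2@(5,2):R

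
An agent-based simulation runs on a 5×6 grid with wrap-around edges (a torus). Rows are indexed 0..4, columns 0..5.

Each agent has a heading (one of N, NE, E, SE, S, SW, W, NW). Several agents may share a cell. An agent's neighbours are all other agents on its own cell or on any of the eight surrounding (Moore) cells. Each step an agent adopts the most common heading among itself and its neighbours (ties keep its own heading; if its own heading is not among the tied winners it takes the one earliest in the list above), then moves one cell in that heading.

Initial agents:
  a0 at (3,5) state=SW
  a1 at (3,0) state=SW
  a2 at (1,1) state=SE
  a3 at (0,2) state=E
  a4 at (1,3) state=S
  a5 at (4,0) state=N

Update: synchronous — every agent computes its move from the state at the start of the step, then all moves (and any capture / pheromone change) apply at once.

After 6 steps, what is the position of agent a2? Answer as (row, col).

(2, 1)

t=1: a0@(4,4):SW a1@(4,5):SW a2@(2,2):SE a3@(0,3):E a4@(2,3):S a5@(0,5):SW
t=2: a0@(0,3):SW a1@(0,4):SW a2@(3,3):SE a3@(0,4):E a4@(3,3):S a5@(1,4):SW
t=3: a0@(1,2):SW a1@(1,3):SW a2@(4,4):SE a3@(1,3):SW a4@(4,3):S a5@(2,3):SW
t=4: a0@(2,1):SW a1@(2,2):SW a2@(0,5):SE a3@(2,2):SW a4@(0,3):S a5@(3,2):SW
t=5: a0@(3,0):SW a1@(3,1):SW a2@(1,0):SE a3@(3,1):SW a4@(1,3):S a5@(4,1):SW
t=6: a0@(4,5):SW a1@(4,0):SW a2@(2,1):SE a3@(4,0):SW a4@(2,3):S a5@(0,0):SW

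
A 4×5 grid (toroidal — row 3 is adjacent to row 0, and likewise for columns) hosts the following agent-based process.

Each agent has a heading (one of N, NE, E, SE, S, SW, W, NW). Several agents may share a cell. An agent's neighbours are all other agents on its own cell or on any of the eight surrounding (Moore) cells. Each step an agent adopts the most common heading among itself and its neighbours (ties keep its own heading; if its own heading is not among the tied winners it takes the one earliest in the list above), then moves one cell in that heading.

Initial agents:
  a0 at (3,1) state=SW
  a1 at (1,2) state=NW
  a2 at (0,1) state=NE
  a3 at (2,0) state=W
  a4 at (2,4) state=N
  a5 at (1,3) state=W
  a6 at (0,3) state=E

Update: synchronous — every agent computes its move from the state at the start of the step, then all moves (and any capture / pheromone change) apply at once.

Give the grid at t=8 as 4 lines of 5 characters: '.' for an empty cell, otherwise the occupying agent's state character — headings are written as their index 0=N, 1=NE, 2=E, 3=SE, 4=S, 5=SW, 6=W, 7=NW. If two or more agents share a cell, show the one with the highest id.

6....
6...6
.666.
.....

t=1: a0@(0,0):SW a1@(0,1):NW a2@(3,2):NE a3@(2,4):W a4@(2,3):W a5@(1,2):W a6@(0,4):E
t=2: a0@(1,4):SW a1@(3,0):NW a2@(2,3):NE a3@(2,3):W a4@(2,2):W a5@(1,1):W a6@(0,0):E
t=3: a0@(2,3):SW a1@(2,4):NW a2@(2,2):W a3@(2,2):W a4@(2,1):W a5@(1,0):W a6@(0,1):E
t=4: a0@(2,2):W a1@(1,3):NW a2@(2,1):W a3@(2,1):W a4@(2,0):W a5@(1,4):W a6@(0,2):E
t=5: a0@(2,1):W a1@(1,2):W a2@(2,0):W a3@(2,0):W a4@(2,4):W a5@(1,3):W a6@(0,3):E
t=6: a0@(2,0):W a1@(1,1):W a2@(2,4):W a3@(2,4):W a4@(2,3):W a5@(1,2):W a6@(0,2):W
t=7: a0@(2,4):W a1@(1,0):W a2@(2,3):W a3@(2,3):W a4@(2,2):W a5@(1,1):W a6@(0,1):W
t=8: a0@(2,3):W a1@(1,4):W a2@(2,2):W a3@(2,2):W a4@(2,1):W a5@(1,0):W a6@(0,0):W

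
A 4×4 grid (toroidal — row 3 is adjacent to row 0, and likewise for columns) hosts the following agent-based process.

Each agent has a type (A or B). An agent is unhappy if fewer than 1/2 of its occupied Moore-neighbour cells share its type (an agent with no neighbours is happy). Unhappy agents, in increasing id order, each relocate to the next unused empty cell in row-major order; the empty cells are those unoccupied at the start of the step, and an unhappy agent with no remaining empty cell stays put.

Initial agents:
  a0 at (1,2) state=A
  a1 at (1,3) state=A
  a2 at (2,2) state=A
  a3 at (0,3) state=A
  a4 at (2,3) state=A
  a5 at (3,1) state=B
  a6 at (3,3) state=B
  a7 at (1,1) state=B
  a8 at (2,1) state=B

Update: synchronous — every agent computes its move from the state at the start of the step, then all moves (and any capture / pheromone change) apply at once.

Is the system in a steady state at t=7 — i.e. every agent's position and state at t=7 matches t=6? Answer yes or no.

t=1: a0@(1,2):A a1@(1,3):A a2@(0,0):A a3@(0,3):A a4@(2,3):A a5@(3,1):B a6@(0,1):B a7@(0,2):B a8@(2,1):B
t=2: a0@(1,2):A a1@(1,3):A a2@(0,0):A a3@(0,3):A a4@(2,3):A a5@(3,1):B a6@(0,1):B a7@(1,0):B a8@(2,1):B
t=3: a0@(1,2):A a1@(1,3):A a2@(0,2):A a3@(0,3):A a4@(2,3):A a5@(3,1):B a6@(0,1):B a7@(1,1):B a8@(2,1):B
t=4: (unchanged — steady state)

yes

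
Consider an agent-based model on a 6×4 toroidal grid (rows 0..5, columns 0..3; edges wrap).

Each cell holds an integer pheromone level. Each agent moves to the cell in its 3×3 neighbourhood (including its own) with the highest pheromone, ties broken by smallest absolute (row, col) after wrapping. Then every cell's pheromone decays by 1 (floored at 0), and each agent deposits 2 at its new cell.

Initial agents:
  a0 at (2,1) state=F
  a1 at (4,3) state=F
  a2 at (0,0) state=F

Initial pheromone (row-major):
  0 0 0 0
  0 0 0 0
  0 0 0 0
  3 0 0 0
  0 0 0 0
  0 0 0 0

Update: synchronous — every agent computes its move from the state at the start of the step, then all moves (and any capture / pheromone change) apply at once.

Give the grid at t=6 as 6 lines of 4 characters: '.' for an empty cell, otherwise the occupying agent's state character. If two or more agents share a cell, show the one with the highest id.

t=1: a0@(3,0) a1@(3,0) a2@(0,0) | pheromone: 2 0 0 0 / 0 0 0 0 / 0 0 0 0 / 6 0 0 0 / 0 0 0 0 / 0 0 0 0
t=2: a0@(3,0) a1@(3,0) a2@(0,0) | pheromone: 3 0 0 0 / 0 0 0 0 / 0 0 0 0 / 9 0 0 0 / 0 0 0 0 / 0 0 0 0
t=3: a0@(3,0) a1@(3,0) a2@(0,0) | pheromone: 4 0 0 0 / 0 0 0 0 / 0 0 0 0 / 12 0 0 0 / 0 0 0 0 / 0 0 0 0
t=4: a0@(3,0) a1@(3,0) a2@(0,0) | pheromone: 5 0 0 0 / 0 0 0 0 / 0 0 0 0 / 15 0 0 0 / 0 0 0 0 / 0 0 0 0
t=5: a0@(3,0) a1@(3,0) a2@(0,0) | pheromone: 6 0 0 0 / 0 0 0 0 / 0 0 0 0 / 18 0 0 0 / 0 0 0 0 / 0 0 0 0
t=6: a0@(3,0) a1@(3,0) a2@(0,0) | pheromone: 7 0 0 0 / 0 0 0 0 / 0 0 0 0 / 21 0 0 0 / 0 0 0 0 / 0 0 0 0

F...
....
....
F...
....
....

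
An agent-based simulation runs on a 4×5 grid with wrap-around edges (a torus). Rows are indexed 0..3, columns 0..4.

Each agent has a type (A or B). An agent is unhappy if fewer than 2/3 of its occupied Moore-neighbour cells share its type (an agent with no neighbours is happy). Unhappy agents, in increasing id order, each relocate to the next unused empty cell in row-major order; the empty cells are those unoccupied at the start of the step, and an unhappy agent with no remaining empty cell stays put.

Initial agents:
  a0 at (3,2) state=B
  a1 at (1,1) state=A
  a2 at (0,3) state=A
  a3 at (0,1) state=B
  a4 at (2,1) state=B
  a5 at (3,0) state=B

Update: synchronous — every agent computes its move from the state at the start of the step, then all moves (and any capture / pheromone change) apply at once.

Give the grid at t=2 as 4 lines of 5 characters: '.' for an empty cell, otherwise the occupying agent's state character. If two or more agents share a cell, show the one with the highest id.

...AA
B....
.B...
B.B..

t=1: a0@(3,2):B a1@(0,0):A a2@(0,2):A a3@(0,1):B a4@(2,1):B a5@(3,0):B
t=2: a0@(3,2):B a1@(0,3):A a2@(0,4):A a3@(1,0):B a4@(2,1):B a5@(3,0):B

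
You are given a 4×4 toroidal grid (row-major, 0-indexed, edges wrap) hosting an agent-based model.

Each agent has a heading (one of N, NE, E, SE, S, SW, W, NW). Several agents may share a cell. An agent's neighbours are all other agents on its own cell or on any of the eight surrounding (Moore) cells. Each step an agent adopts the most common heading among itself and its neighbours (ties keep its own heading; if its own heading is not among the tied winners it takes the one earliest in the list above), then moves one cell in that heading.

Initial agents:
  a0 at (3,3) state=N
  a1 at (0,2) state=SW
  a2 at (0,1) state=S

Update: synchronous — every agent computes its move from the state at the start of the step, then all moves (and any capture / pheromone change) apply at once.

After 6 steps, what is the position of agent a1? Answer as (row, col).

(2, 0)

t=1: a0@(2,3):N a1@(1,1):SW a2@(1,1):S
t=2: a0@(1,3):N a1@(2,0):SW a2@(2,1):S
t=3: a0@(0,3):N a1@(3,3):SW a2@(3,1):S
t=4: a0@(3,3):N a1@(0,2):SW a2@(0,1):S
t=5: a0@(2,3):N a1@(1,1):SW a2@(1,1):S
t=6: a0@(1,3):N a1@(2,0):SW a2@(2,1):S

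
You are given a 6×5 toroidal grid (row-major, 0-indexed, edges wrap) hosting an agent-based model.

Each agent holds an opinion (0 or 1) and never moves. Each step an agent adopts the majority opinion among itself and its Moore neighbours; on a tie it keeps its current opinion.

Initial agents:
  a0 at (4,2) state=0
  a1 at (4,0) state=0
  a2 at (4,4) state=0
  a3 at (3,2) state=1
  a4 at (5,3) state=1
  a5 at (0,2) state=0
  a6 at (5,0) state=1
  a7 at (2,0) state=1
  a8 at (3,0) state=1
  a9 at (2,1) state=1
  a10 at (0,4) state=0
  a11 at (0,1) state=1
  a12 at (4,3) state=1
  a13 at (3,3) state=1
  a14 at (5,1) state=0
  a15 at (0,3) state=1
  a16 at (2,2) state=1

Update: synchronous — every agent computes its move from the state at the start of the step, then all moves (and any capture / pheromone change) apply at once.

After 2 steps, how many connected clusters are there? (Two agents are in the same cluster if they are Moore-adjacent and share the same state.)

t=1: a0@(4,2):1 a1@(4,0):0 a2@(4,4):1 a3@(3,2):1 a4@(5,3):0 a5@(0,2):1 a6@(5,0):0 a7@(2,0):1 a8@(3,0):1 a9@(2,1):1 a10@(0,4):1 a11@(0,1):1 a12@(4,3):1 a13@(3,3):1 a14@(5,1):0 a15@(0,3):1 a16@(2,2):1
t=2: a0@(4,2):1 a1@(4,0):0 a2@(4,4):1 a3@(3,2):1 a4@(5,3):1 a5@(0,2):1 a6@(5,0):0 a7@(2,0):1 a8@(3,0):1 a9@(2,1):1 a10@(0,4):1 a11@(0,1):1 a12@(4,3):1 a13@(3,3):1 a14@(5,1):0 a15@(0,3):1 a16@(2,2):1

2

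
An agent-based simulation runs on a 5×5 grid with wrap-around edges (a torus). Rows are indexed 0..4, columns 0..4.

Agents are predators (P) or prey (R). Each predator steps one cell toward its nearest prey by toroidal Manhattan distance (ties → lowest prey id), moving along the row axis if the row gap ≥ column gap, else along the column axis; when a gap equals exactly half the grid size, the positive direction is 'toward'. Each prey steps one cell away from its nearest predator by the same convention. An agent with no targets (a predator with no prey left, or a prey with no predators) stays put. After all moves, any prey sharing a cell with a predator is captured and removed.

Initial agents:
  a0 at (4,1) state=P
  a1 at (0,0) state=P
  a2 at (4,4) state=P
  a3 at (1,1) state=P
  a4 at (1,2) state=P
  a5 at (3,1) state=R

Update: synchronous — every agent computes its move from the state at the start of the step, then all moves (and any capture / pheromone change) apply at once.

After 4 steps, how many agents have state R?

0

t=1: a0@(3,1):P a1@(4,0):P a2@(4,0):P a3@(2,1):P a4@(2,2):P
t=2: (unchanged — steady state)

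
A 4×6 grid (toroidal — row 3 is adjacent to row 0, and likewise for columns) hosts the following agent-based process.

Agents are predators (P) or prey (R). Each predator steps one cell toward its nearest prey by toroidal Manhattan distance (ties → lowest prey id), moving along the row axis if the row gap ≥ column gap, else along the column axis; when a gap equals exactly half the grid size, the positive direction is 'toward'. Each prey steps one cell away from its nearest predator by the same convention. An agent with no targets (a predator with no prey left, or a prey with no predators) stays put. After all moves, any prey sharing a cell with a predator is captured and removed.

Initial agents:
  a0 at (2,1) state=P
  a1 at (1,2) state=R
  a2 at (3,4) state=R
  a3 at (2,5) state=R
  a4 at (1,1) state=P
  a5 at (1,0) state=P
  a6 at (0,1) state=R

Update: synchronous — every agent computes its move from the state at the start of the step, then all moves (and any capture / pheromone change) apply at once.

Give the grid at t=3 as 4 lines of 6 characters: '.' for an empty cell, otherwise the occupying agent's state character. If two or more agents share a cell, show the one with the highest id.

......
...PPR
R.....
.R.R..

t=1: a0@(1,1):P a1@(1,3):R a2@(3,3):R a3@(2,4):R a4@(1,2):P a5@(1,1):P a6@(3,1):R
t=2: a0@(1,2):P a1@(1,4):R a2@(2,3):R a3@(2,5):R a4@(1,3):P a5@(1,2):P a6@(2,1):R
t=3: a0@(1,3):P a1@(1,5):R a2@(3,3):R a3@(2,0):R a4@(1,4):P a5@(1,3):P a6@(3,1):R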